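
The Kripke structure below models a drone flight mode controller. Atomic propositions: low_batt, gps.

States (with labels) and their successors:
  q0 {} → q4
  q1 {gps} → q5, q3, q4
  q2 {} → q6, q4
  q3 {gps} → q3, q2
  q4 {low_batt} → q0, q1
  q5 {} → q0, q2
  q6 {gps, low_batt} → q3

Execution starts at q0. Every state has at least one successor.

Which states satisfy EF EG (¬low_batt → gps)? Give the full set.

{q0, q1, q2, q3, q4, q5, q6}

States satisfying EG (¬low_batt → gps): {q1, q3, q4, q6}.
States satisfying EF EG (¬low_batt → gps): {q0, q1, q2, q3, q4, q5, q6}.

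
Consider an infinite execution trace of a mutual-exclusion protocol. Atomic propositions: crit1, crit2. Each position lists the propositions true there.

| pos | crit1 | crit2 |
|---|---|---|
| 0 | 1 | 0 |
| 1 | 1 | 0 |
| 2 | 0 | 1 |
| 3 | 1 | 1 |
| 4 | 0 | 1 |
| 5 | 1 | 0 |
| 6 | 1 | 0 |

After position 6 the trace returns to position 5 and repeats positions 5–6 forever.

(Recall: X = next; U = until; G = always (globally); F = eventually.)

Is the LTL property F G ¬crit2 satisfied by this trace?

G ¬crit2 holds at position 5, which is reachable from 0, so F G ¬crit2 holds.

Yes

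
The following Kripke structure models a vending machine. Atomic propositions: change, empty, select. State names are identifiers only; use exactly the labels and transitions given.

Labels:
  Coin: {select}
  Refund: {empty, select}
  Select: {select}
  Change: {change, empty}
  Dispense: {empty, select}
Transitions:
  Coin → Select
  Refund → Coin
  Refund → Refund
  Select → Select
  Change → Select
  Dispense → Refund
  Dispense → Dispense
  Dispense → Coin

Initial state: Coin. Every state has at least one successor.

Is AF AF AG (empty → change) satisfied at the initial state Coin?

States satisfying AF AG (empty → change): {Coin, Select, Change}.
States satisfying AF AF AG (empty → change): {Coin, Select, Change}.
Coin ∈ Sat(AF AF AG (empty → change)).

Holds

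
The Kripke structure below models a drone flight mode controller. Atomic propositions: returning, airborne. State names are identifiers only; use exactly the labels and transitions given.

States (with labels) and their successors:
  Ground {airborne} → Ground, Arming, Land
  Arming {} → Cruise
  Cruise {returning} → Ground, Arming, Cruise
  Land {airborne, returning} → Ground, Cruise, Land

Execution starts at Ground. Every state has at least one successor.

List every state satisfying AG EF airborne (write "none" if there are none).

{Ground, Arming, Cruise, Land}

States satisfying EF airborne: {Ground, Arming, Cruise, Land}.
States satisfying AG EF airborne: {Ground, Arming, Cruise, Land}.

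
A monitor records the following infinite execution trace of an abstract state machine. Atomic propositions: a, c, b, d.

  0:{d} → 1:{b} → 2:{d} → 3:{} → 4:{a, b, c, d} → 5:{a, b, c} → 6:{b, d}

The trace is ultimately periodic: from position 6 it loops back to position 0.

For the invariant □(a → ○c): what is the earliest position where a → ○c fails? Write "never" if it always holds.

Check a → ○c at each position in order: 0 ✓, 1 ✓, 2 ✓, 3 ✓, 4 ✓.
At position 5 the labels are {a, b, c} and the next position 6 has {b, d}, so a → ○c is false there. This is the first violation.

5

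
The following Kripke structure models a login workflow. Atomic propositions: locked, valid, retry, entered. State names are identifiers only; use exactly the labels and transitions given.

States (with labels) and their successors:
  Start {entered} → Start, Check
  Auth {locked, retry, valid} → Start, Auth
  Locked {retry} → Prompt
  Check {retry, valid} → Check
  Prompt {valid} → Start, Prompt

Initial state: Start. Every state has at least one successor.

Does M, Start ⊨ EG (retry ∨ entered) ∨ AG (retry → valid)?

States satisfying retry ∨ entered: {Start, Auth, Locked, Check}.
States satisfying EG (retry ∨ entered): {Start, Auth, Check}.
States satisfying retry → valid: {Start, Auth, Check, Prompt}.
States satisfying AG (retry → valid): {Start, Auth, Check, Prompt}.
States satisfying EG (retry ∨ entered) ∨ AG (retry → valid): {Start, Auth, Check, Prompt}.
Start ∈ Sat(EG (retry ∨ entered) ∨ AG (retry → valid)).

Yes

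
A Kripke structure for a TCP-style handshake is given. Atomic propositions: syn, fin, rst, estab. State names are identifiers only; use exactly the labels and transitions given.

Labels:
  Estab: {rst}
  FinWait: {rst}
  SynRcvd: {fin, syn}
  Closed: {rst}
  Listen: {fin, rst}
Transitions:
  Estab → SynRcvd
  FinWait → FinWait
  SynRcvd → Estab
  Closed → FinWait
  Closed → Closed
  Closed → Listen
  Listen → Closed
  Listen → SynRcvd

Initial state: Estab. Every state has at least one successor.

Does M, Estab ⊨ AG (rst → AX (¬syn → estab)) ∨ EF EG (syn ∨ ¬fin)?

States satisfying rst → AX (¬syn → estab): {Estab, SynRcvd}.
States satisfying AG (rst → AX (¬syn → estab)): {Estab, SynRcvd}.
States satisfying EG (syn ∨ ¬fin): {Estab, FinWait, SynRcvd, Closed}.
States satisfying EF EG (syn ∨ ¬fin): {Estab, FinWait, SynRcvd, Closed, Listen}.
States satisfying AG (rst → AX (¬syn → estab)) ∨ EF EG (syn ∨ ¬fin): {Estab, FinWait, SynRcvd, Closed, Listen}.
Estab ∈ Sat(AG (rst → AX (¬syn → estab)) ∨ EF EG (syn ∨ ¬fin)).

Yes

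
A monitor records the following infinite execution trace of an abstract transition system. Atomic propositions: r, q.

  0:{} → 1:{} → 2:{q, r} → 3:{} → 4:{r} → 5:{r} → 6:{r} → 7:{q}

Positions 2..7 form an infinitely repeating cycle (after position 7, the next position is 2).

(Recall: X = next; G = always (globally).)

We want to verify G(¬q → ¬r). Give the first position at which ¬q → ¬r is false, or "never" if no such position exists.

4

Check ¬q → ¬r at each position in order: 0 ✓, 1 ✓, 2 ✓, 3 ✓.
At position 4 the labels are {r}, so ¬q → ¬r is false there. This is the first violation.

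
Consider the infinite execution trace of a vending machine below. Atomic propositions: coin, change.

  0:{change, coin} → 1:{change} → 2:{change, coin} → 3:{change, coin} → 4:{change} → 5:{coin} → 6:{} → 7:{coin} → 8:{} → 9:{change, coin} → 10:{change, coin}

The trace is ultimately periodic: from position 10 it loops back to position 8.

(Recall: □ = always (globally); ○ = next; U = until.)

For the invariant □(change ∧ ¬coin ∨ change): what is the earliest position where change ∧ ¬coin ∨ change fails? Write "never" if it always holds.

Check change ∧ ¬coin ∨ change at each position in order: 0 ✓, 1 ✓, 2 ✓, 3 ✓, 4 ✓.
At position 5 the labels are {coin}, so change ∧ ¬coin ∨ change is false there. This is the first violation.

5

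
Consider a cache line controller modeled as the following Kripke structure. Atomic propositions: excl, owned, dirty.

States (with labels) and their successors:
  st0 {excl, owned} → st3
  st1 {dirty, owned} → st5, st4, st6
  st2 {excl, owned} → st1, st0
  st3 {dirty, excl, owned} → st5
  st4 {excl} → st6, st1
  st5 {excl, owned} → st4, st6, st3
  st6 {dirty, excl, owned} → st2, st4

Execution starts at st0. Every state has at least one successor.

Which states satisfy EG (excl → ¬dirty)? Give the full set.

{st1, st2, st4, st5}

States satisfying excl → ¬dirty: {st0, st1, st2, st4, st5}.
States satisfying EG (excl → ¬dirty): {st1, st2, st4, st5}.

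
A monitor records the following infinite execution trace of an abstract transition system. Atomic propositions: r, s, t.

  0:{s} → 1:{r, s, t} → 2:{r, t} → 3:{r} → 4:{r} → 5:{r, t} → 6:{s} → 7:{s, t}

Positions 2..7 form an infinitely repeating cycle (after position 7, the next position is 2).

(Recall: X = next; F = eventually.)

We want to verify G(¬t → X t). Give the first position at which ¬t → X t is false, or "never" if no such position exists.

3

Check ¬t → X t at each position in order: 0 ✓, 1 ✓, 2 ✓.
At position 3 the labels are {r} and the next position 4 has {r}, so ¬t → X t is false there. This is the first violation.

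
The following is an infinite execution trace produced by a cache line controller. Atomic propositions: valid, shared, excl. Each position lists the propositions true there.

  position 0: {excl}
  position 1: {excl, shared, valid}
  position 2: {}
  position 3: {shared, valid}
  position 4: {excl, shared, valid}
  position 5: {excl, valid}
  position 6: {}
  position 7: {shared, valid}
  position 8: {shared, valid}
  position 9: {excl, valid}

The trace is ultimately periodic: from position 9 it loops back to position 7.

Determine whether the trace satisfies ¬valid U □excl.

Walking from position 0: at position 1, □excl has not yet held and ¬valid fails, so ¬valid U □excl is false.

No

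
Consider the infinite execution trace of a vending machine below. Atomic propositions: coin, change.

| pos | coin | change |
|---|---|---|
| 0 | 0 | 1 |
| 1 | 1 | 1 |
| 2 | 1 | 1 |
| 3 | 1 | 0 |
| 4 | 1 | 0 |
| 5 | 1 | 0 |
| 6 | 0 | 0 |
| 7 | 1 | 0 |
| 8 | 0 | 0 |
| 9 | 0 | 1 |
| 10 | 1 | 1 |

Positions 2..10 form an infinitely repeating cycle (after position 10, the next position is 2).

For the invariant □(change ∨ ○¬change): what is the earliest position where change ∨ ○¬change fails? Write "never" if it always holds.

Check change ∨ ○¬change at each position in order: 0 ✓, 1 ✓, 2 ✓, 3 ✓, 4 ✓, 5 ✓, 6 ✓, 7 ✓.
At position 8 the labels are {} and the next position 9 has {change}, so change ∨ ○¬change is false there. This is the first violation.

8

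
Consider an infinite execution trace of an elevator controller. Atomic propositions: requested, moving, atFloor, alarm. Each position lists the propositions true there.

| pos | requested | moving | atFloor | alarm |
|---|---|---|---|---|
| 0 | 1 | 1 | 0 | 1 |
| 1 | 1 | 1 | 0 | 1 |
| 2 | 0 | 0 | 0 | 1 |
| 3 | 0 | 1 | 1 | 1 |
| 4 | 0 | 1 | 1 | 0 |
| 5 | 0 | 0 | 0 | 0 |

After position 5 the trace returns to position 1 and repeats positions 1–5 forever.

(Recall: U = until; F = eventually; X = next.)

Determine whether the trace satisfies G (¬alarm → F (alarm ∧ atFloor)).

Satisfied

¬alarm → F (alarm ∧ atFloor) holds at every position 0..5, and those are all positions ever visited, so G (¬alarm → F (alarm ∧ atFloor)) holds.
Positions where ¬alarm holds: 4, 5.
Check F (alarm ∧ atFloor) at each: 4→ok, 5→ok.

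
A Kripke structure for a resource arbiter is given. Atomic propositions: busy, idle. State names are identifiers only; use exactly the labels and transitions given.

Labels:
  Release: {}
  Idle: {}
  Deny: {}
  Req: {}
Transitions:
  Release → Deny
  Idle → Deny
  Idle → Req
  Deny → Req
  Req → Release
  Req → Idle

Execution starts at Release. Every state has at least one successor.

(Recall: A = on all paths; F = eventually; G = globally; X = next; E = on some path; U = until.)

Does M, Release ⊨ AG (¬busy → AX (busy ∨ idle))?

States satisfying ¬busy → AX (busy ∨ idle): ∅.
States satisfying AG (¬busy → AX (busy ∨ idle)): ∅.
Deny is reachable from Release and violates ¬busy → AX (busy ∨ idle), so AG fails at Release.
Release ∉ Sat(AG (¬busy → AX (busy ∨ idle))).

Violated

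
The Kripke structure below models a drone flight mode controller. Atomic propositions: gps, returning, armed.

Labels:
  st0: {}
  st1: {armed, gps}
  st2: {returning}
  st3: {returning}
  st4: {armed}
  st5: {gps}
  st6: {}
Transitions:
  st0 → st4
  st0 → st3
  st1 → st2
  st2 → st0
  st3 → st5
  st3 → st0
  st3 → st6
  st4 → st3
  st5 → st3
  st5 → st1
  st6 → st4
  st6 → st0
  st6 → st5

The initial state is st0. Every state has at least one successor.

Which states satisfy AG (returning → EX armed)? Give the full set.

none

States satisfying returning → EX armed: {st0, st1, st4, st5, st6}.
States satisfying AG (returning → EX armed): ∅.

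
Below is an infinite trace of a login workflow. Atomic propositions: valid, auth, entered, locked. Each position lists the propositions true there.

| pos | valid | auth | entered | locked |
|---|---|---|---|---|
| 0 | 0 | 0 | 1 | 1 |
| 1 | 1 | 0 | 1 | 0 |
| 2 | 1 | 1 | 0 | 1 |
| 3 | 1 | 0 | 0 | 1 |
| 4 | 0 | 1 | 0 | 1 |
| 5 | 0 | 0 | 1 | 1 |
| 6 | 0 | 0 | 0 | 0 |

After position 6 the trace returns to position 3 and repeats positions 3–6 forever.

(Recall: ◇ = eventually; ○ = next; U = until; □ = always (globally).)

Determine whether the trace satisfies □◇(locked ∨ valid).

Holds

◇(locked ∨ valid) holds at every position 0..6, and those are all positions ever visited, so □◇(locked ∨ valid) holds.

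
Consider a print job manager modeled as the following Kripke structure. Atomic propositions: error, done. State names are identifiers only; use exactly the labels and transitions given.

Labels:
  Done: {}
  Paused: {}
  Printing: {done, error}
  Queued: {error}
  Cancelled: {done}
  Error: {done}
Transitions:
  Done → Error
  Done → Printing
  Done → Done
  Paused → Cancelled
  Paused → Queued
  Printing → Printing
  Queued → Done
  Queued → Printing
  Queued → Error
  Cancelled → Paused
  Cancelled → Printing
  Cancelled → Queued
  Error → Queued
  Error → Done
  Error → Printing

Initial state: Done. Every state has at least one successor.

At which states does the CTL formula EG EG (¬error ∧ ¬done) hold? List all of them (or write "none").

States satisfying EG (¬error ∧ ¬done): {Done}.
States satisfying EG EG (¬error ∧ ¬done): {Done}.

{Done}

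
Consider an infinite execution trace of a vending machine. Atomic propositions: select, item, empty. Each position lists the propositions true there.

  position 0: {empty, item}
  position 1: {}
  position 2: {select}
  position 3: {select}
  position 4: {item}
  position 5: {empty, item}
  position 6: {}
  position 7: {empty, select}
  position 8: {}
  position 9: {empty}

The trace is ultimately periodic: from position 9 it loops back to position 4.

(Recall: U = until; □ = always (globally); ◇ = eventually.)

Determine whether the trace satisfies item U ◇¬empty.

Holds

Walking from position 0: ◇¬empty first holds at position 0, and item holds at every earlier position along the way, so item U ◇¬empty holds.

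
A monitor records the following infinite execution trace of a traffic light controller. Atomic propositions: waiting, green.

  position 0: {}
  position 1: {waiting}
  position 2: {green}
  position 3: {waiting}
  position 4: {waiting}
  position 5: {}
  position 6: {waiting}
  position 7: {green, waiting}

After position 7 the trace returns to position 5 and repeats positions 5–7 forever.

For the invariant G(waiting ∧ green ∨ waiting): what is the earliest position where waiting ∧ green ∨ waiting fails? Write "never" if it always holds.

0

At position 0 the labels are {}, so waiting ∧ green ∨ waiting is false there. This is the first violation.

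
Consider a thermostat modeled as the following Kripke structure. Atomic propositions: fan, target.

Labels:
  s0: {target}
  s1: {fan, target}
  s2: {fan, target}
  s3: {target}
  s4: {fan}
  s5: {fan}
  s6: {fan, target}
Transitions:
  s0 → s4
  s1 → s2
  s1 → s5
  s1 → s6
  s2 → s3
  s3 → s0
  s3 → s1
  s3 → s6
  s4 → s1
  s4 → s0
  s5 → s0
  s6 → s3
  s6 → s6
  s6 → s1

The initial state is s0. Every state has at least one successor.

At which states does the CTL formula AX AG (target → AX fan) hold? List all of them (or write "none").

none

States satisfying AG (target → AX fan): ∅.
States satisfying AX AG (target → AX fan): ∅.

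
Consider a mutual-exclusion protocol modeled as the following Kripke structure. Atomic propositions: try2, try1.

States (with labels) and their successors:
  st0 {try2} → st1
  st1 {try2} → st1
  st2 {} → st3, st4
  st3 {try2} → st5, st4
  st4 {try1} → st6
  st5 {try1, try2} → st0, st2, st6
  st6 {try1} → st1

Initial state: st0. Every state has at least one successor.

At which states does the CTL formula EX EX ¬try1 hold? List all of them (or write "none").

States satisfying EX ¬try1: {st0, st1, st2, st5, st6}.
States satisfying EX EX ¬try1: {st0, st1, st3, st4, st5, st6}.

{st0, st1, st3, st4, st5, st6}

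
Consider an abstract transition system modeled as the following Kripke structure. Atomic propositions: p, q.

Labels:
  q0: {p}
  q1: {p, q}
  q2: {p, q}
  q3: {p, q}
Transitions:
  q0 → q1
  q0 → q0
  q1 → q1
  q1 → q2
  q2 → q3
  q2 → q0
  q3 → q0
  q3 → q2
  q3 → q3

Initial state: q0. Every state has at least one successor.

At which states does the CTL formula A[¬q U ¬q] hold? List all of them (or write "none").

{q0}

States satisfying ¬q: {q0}.
States satisfying A[¬q U ¬q]: {q0}.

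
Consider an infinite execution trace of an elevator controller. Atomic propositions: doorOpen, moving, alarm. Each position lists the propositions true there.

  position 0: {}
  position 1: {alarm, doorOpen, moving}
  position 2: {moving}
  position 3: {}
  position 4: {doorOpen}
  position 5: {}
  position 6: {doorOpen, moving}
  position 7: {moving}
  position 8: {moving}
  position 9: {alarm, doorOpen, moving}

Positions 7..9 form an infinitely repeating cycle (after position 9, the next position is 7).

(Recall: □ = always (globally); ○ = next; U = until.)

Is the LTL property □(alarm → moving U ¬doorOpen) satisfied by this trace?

Yes

alarm → moving U ¬doorOpen holds at every position 0..9, and those are all positions ever visited, so □(alarm → moving U ¬doorOpen) holds.
Positions where alarm holds: 1, 9.
Check moving U ¬doorOpen at each: 1→ok, 9→ok.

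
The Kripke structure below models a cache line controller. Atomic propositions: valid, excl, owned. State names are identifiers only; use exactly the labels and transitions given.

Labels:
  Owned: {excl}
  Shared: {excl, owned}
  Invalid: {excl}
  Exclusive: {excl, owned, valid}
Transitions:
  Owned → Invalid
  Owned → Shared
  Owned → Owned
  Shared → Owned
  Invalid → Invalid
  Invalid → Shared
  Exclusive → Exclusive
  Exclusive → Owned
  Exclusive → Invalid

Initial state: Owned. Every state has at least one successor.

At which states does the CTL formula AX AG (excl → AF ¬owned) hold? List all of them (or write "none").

{Owned, Shared, Invalid}

States satisfying AG (excl → AF ¬owned): {Owned, Shared, Invalid}.
States satisfying AX AG (excl → AF ¬owned): {Owned, Shared, Invalid}.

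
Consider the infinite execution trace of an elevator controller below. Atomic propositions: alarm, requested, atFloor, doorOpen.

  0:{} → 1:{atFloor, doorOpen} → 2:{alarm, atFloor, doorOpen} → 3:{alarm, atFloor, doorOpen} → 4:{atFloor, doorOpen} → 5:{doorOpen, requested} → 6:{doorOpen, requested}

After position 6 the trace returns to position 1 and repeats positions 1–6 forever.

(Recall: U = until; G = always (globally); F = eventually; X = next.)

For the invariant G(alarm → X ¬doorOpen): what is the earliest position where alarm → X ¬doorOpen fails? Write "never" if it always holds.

Check alarm → X ¬doorOpen at each position in order: 0 ✓, 1 ✓.
At position 2 the labels are {alarm, atFloor, doorOpen} and the next position 3 has {alarm, atFloor, doorOpen}, so alarm → X ¬doorOpen is false there. This is the first violation.

2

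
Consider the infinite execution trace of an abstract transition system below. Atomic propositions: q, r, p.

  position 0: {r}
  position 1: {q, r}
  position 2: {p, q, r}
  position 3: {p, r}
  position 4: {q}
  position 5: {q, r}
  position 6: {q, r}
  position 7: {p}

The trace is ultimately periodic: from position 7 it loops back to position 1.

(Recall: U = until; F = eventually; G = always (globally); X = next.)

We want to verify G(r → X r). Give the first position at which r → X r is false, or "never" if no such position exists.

Check r → X r at each position in order: 0 ✓, 1 ✓, 2 ✓.
At position 3 the labels are {p, r} and the next position 4 has {q}, so r → X r is false there. This is the first violation.

3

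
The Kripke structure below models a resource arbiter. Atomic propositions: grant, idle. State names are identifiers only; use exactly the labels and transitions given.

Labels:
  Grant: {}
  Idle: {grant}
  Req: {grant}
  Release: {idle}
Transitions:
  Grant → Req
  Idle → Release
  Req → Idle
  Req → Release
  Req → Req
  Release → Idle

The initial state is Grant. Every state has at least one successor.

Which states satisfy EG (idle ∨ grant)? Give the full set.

{Idle, Req, Release}

States satisfying idle ∨ grant: {Idle, Req, Release}.
States satisfying EG (idle ∨ grant): {Idle, Req, Release}.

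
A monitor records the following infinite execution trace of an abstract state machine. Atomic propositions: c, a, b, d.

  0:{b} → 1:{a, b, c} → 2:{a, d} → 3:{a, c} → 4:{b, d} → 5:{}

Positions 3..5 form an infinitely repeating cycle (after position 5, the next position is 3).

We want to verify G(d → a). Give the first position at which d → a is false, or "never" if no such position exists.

Check d → a at each position in order: 0 ✓, 1 ✓, 2 ✓, 3 ✓.
At position 4 the labels are {b, d}, so d → a is false there. This is the first violation.

4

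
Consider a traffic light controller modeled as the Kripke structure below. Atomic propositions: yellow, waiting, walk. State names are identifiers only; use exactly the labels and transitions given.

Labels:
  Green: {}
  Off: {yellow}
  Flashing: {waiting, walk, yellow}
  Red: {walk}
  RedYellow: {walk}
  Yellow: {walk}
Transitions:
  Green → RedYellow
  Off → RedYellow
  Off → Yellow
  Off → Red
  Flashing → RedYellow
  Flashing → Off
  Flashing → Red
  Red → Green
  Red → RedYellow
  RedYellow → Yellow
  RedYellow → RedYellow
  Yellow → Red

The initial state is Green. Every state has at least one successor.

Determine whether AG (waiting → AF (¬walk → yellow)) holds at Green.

States satisfying waiting → AF (¬walk → yellow): {Green, Off, Flashing, Red, RedYellow, Yellow}.
States satisfying AG (waiting → AF (¬walk → yellow)): {Green, Off, Flashing, Red, RedYellow, Yellow}.
Every state reachable from Green satisfies waiting → AF (¬walk → yellow).
Green ∈ Sat(AG (waiting → AF (¬walk → yellow))).

Yes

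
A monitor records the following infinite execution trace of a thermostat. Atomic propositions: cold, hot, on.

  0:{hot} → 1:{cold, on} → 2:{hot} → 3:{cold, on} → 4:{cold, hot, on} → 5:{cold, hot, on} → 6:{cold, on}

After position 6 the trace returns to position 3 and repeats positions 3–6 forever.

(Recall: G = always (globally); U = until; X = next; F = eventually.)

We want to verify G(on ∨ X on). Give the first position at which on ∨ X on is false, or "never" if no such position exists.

on ∨ X on holds at every position 0..6, and those are all the positions the trace ever visits, so the invariant G(on ∨ X on) is never violated.

never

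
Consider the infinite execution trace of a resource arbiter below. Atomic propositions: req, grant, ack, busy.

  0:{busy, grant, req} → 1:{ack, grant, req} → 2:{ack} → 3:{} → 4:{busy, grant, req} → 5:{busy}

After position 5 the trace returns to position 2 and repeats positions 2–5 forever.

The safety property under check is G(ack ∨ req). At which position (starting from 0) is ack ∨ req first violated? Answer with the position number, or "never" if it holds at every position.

3

Check ack ∨ req at each position in order: 0 ✓, 1 ✓, 2 ✓.
At position 3 the labels are {}, so ack ∨ req is false there. This is the first violation.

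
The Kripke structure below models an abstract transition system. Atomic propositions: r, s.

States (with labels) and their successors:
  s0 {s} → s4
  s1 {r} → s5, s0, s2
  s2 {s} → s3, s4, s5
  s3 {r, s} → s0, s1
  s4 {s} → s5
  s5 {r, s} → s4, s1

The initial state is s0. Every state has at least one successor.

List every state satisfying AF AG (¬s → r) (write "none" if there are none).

States satisfying AG (¬s → r): {s0, s1, s2, s3, s4, s5}.
States satisfying AF AG (¬s → r): {s0, s1, s2, s3, s4, s5}.

{s0, s1, s2, s3, s4, s5}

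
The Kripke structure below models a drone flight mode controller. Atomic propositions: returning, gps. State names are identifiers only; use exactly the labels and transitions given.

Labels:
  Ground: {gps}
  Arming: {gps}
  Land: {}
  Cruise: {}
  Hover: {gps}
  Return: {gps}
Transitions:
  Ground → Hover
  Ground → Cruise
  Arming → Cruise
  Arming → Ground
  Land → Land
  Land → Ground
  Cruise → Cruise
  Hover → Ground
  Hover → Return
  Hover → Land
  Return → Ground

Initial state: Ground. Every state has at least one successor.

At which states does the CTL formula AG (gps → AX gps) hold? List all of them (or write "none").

{Cruise}

States satisfying gps → AX gps: {Land, Cruise, Return}.
States satisfying AG (gps → AX gps): {Cruise}.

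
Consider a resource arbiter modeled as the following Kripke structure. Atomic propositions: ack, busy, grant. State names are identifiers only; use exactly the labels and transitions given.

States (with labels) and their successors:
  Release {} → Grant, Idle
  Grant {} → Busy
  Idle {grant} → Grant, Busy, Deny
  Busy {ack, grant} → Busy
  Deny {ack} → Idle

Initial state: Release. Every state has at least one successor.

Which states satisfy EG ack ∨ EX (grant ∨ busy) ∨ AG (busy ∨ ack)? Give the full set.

States satisfying ack: {Busy, Deny}.
States satisfying EG ack: {Busy}.
States satisfying grant ∨ busy: {Idle, Busy}.
States satisfying EX (grant ∨ busy): {Release, Grant, Idle, Busy, Deny}.
States satisfying busy ∨ ack: {Busy, Deny}.
States satisfying AG (busy ∨ ack): {Busy}.
States satisfying EX (grant ∨ busy) ∨ AG (busy ∨ ack): {Release, Grant, Idle, Busy, Deny}.
States satisfying EG ack ∨ EX (grant ∨ busy) ∨ AG (busy ∨ ack): {Release, Grant, Idle, Busy, Deny}.

{Release, Grant, Idle, Busy, Deny}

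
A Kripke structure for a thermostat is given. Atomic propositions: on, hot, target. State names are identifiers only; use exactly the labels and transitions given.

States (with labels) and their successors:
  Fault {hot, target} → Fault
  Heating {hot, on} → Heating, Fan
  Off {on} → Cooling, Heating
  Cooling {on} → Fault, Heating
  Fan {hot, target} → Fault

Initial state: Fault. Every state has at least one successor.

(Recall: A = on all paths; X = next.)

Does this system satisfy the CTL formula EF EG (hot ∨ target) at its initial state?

Satisfied

States satisfying EG (hot ∨ target): {Fault, Heating, Fan}.
States satisfying EF EG (hot ∨ target): {Fault, Heating, Off, Cooling, Fan}.
Some path from Fault reaches a state where EG (hot ∨ target) holds.
Fault ∈ Sat(EF EG (hot ∨ target)).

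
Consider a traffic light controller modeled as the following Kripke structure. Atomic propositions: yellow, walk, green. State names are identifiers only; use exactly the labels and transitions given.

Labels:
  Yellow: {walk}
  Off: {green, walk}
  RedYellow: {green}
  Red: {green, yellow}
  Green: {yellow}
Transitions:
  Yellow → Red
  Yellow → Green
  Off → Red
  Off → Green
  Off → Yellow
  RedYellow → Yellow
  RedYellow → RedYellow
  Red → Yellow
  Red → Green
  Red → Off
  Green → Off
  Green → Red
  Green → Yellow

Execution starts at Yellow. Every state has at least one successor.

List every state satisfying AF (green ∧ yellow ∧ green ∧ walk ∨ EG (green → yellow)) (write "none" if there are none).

{Yellow, Off, Red, Green}

States satisfying AF (green ∧ yellow ∧ green ∧ walk ∨ EG (green → yellow)): {Yellow, Off, Red, Green}.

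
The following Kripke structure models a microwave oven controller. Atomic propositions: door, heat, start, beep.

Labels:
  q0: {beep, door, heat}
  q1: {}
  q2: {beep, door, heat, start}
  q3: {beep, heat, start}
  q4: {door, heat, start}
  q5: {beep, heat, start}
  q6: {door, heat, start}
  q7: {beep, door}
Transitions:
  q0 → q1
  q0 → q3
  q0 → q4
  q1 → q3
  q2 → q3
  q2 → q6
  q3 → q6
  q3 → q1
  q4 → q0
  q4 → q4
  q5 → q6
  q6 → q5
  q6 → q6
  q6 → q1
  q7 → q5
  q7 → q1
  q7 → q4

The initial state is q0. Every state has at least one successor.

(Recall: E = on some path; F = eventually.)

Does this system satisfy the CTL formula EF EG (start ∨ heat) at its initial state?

States satisfying EG (start ∨ heat): {q0, q2, q3, q4, q5, q6}.
States satisfying EF EG (start ∨ heat): {q0, q1, q2, q3, q4, q5, q6, q7}.
Some path from q0 reaches a state where EG (start ∨ heat) holds.
q0 ∈ Sat(EF EG (start ∨ heat)).

Satisfied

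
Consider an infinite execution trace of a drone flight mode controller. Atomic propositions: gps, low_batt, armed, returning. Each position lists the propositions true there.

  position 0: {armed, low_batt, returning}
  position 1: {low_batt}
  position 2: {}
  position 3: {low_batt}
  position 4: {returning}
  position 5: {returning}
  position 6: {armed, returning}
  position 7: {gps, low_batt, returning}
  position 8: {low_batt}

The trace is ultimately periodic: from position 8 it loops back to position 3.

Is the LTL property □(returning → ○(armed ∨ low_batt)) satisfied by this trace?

Violated

returning → ○(armed ∨ low_batt) must hold at every position from 0 onward. It fails at position 4, so □(returning → ○(armed ∨ low_batt)) is false.
Positions where returning holds: 0, 4, 5, 6, 7.
Check ○(armed ∨ low_batt) at each: 0→ok, 4→fails, 5→ok, 6→ok, 7→ok.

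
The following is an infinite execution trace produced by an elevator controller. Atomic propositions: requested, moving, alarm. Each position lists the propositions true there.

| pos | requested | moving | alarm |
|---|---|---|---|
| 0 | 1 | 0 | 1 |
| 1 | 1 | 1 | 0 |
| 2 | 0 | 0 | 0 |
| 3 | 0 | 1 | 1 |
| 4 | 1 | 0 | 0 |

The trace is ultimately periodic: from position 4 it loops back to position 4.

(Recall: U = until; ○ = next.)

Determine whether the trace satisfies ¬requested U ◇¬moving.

Walking from position 0: ◇¬moving first holds at position 0, and ¬requested holds at every earlier position along the way, so ¬requested U ◇¬moving holds.

Satisfied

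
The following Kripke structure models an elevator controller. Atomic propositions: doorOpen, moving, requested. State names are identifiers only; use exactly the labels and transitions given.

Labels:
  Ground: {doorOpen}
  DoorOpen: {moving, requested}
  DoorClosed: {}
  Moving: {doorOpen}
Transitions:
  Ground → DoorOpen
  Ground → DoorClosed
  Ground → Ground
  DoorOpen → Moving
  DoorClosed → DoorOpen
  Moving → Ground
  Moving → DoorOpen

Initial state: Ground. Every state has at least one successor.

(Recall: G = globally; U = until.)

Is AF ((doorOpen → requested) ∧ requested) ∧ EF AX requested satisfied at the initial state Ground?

Does not hold

States satisfying (doorOpen → requested) ∧ requested: {DoorOpen}.
States satisfying AF ((doorOpen → requested) ∧ requested): {DoorOpen, DoorClosed}.
States satisfying AX requested: {DoorClosed}.
States satisfying EF AX requested: {Ground, DoorOpen, DoorClosed, Moving}.
States satisfying AF ((doorOpen → requested) ∧ requested) ∧ EF AX requested: {DoorOpen, DoorClosed}.
Ground ∉ Sat(AF ((doorOpen → requested) ∧ requested) ∧ EF AX requested).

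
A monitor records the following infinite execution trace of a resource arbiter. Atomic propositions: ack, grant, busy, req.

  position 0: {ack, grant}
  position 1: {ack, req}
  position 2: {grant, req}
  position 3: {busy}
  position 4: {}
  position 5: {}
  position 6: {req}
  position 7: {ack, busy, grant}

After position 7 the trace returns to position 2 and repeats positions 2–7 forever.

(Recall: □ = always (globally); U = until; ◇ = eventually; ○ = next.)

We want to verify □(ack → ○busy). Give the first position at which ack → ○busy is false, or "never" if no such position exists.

0

At position 0 the labels are {ack, grant} and the next position 1 has {ack, req}, so ack → ○busy is false there. This is the first violation.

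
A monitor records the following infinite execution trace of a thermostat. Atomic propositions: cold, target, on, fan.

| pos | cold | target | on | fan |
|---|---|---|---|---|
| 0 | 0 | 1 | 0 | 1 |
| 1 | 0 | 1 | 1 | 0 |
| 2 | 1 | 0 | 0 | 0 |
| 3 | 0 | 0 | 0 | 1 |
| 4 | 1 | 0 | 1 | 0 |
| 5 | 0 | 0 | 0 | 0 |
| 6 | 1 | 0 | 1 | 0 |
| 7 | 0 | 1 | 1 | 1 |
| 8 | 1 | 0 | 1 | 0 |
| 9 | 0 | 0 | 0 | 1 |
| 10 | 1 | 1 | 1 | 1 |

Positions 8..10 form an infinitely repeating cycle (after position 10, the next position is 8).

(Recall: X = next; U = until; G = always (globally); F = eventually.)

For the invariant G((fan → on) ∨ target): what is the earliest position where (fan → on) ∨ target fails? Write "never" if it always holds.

Check (fan → on) ∨ target at each position in order: 0 ✓, 1 ✓, 2 ✓.
At position 3 the labels are {fan}, so (fan → on) ∨ target is false there. This is the first violation.

3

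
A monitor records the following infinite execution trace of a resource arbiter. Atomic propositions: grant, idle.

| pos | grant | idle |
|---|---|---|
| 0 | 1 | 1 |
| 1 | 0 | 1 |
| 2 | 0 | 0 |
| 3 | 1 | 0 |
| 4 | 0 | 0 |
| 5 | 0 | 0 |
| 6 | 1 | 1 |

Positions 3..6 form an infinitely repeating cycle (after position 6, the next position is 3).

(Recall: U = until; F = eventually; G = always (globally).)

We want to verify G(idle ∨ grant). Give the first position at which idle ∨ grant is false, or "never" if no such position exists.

2

Check idle ∨ grant at each position in order: 0 ✓, 1 ✓.
At position 2 the labels are {}, so idle ∨ grant is false there. This is the first violation.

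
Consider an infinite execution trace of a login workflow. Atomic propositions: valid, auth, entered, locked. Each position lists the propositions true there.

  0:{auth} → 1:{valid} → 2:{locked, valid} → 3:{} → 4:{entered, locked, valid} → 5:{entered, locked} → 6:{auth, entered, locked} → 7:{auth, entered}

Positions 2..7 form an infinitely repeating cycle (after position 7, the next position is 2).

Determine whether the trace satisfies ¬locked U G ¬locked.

Does not hold

Walking from position 0: at position 2, G ¬locked has not yet held and ¬locked fails, so ¬locked U G ¬locked is false.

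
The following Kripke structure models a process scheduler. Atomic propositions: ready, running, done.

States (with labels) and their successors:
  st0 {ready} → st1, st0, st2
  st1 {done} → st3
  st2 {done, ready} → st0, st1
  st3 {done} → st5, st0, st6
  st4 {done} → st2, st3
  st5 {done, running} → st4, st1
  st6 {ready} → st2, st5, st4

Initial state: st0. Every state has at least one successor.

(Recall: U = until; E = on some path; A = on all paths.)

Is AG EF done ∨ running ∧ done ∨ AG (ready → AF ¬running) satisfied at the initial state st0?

Holds

States satisfying EF done: {st0, st1, st2, st3, st4, st5, st6}.
States satisfying AG EF done: {st0, st1, st2, st3, st4, st5, st6}.
States satisfying running ∧ done: {st5}.
States satisfying AG EF done ∨ running ∧ done: {st0, st1, st2, st3, st4, st5, st6}.
States satisfying ready → AF ¬running: {st0, st1, st2, st3, st4, st5, st6}.
States satisfying AG (ready → AF ¬running): {st0, st1, st2, st3, st4, st5, st6}.
States satisfying AG EF done ∨ running ∧ done ∨ AG (ready → AF ¬running): {st0, st1, st2, st3, st4, st5, st6}.
st0 ∈ Sat(AG EF done ∨ running ∧ done ∨ AG (ready → AF ¬running)).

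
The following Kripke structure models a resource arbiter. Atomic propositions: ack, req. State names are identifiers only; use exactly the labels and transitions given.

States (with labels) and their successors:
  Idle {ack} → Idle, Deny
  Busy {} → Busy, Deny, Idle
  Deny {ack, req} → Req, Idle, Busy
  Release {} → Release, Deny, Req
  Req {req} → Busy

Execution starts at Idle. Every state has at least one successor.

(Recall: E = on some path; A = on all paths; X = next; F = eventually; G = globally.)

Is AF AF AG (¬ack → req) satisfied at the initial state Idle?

Does not hold

States satisfying AF AG (¬ack → req): ∅.
States satisfying AF AF AG (¬ack → req): ∅.
There is a path from Idle along which AF AG (¬ack → req) never holds.
Idle ∉ Sat(AF AF AG (¬ack → req)).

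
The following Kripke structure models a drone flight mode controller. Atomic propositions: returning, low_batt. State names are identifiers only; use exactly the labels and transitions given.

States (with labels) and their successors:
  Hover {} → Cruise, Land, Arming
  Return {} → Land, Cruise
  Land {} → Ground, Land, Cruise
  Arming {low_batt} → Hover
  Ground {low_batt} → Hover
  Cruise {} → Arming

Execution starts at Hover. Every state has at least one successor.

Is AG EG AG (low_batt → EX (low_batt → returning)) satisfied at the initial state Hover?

Holds

States satisfying EG AG (low_batt → EX (low_batt → returning)): {Hover, Return, Land, Arming, Ground, Cruise}.
States satisfying AG EG AG (low_batt → EX (low_batt → returning)): {Hover, Return, Land, Arming, Ground, Cruise}.
Every state reachable from Hover satisfies EG AG (low_batt → EX (low_batt → returning)).
Hover ∈ Sat(AG EG AG (low_batt → EX (low_batt → returning))).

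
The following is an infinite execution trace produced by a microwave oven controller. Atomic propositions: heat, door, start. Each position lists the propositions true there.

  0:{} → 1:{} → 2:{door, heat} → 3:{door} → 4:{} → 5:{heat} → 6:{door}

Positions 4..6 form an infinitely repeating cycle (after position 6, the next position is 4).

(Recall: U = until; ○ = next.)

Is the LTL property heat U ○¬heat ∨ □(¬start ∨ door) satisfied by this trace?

Satisfied

Walking from position 0: ○¬heat first holds at position 0, and heat holds at every earlier position along the way, so heat U ○¬heat holds.
¬start ∨ door holds at every position 0..6, and those are all positions ever visited, so □(¬start ∨ door) holds.
At position 0: heat U ○¬heat is true; □(¬start ∨ door) is true; so heat U ○¬heat ∨ □(¬start ∨ door) is true.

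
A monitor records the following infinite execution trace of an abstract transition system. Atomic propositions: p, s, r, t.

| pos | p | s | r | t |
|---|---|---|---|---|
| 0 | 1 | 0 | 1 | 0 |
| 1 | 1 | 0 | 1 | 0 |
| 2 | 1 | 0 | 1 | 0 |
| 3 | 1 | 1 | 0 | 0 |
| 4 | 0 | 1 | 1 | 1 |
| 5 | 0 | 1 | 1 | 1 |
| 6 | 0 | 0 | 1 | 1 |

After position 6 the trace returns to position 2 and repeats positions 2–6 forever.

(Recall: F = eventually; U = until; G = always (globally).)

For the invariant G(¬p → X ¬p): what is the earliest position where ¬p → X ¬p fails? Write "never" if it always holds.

6

Check ¬p → X ¬p at each position in order: 0 ✓, 1 ✓, 2 ✓, 3 ✓, 4 ✓, 5 ✓.
At position 6 the labels are {r, t} and the next position 2 has {p, r}, so ¬p → X ¬p is false there. This is the first violation.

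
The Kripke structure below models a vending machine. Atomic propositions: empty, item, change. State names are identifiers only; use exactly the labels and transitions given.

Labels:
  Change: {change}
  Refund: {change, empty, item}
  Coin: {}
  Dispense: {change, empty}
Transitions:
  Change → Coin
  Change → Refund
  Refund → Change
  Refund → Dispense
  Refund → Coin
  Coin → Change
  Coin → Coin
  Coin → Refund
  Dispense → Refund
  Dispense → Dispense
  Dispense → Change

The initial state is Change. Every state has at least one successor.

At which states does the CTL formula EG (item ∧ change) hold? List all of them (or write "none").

none

States satisfying item ∧ change: {Refund}.
States satisfying EG (item ∧ change): ∅.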